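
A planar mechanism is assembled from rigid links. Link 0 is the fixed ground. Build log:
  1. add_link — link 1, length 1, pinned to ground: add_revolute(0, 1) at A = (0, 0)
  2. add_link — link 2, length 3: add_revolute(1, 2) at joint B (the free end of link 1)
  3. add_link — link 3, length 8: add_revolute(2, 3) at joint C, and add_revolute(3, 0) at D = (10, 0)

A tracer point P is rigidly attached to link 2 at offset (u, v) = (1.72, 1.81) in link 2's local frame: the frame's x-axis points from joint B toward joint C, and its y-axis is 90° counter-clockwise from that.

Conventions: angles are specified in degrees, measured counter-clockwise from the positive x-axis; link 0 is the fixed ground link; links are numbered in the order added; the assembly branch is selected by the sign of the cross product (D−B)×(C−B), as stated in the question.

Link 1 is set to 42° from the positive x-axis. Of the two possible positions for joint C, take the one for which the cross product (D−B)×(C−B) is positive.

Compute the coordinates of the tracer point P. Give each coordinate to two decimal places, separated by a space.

A=(0,0), D=(10.00,0)
B = A + 1.00·(cos42°, sin42°) = (0.7431, 0.6691)
|BD| = 9.2810
circle(B,3.00) ∩ circle(D,8.00): a=1.6775, h=2.4872
  candidates: C₊=(2.5956,3.0289) cross=23.084; C₋=(2.2369,-1.9325) cross=-23.084
  branch + wants cross > 0 → take C=(2.5956,3.0289) (cross=23.084)
ex = (C−B)/|BC| = (0.6175,0.7866); ey = (-0.7866,0.6175)
P = B + 1.72·ex + 1.81·ey = (0.3815,3.1397)

0.38 3.14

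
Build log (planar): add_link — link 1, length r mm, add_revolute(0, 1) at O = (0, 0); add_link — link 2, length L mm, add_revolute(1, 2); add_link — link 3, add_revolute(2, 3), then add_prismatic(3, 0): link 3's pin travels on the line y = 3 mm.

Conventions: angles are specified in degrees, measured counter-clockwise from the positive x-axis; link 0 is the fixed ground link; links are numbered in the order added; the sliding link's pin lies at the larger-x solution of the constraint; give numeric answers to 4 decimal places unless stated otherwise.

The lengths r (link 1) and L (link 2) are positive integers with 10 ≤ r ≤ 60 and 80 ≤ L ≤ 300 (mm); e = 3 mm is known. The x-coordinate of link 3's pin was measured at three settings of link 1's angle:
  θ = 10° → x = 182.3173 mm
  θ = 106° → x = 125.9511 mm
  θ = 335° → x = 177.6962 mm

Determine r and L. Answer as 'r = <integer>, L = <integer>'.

constraint per measurement: (x − r cos θ)² + (r sin θ − e)² = L²
subtracting the θ₁ and θ₂ equations cancels the r² and L² terms:
r = (x₁² − x₂²) / (2[(x₁cos θ₁ + e sin θ₁) − (x₂cos θ₂ + e sin θ₂)]) = 41.0000 → r = 41
L² = (x₁ − r cos θ₁)² + (r sin θ₁ − e)² = 20163.9862 → L = 142.0000 → L = 142
check at θ₃=335°: x = 177.6962 (printed 177.6962) ✓

r = 41, L = 142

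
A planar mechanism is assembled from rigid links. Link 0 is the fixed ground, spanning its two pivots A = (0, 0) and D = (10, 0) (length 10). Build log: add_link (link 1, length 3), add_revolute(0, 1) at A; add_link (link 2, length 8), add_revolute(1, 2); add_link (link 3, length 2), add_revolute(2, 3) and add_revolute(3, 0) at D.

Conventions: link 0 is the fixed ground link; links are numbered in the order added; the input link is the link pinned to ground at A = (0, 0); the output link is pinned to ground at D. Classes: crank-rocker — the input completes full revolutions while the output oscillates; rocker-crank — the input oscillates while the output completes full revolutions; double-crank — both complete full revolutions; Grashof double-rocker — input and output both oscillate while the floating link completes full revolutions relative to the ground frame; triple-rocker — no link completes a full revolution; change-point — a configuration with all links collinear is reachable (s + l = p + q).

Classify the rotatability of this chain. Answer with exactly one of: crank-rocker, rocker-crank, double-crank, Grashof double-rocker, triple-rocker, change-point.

lengths: ground=10, input=3, coupler=8, output=2
sorted: s=2 (shortest), l=10 (longest), p+q=11
s + l = 12 vs p + q = 11
s + l > p + q → non-Grashof → no link fully rotates → triple-rocker

triple-rocker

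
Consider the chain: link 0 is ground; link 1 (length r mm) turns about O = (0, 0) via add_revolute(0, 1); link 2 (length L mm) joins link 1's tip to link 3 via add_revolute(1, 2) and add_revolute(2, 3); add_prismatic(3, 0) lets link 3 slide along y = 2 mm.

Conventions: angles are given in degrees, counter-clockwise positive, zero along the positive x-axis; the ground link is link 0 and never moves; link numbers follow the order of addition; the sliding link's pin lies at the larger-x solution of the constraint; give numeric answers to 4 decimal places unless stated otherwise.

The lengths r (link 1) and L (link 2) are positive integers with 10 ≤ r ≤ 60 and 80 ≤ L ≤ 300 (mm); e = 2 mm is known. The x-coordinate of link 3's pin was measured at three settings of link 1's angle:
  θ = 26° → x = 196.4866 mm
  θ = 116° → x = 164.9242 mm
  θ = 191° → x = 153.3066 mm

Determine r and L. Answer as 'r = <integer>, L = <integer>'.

constraint per measurement: (x − r cos θ)² + (r sin θ − e)² = L²
subtracting the θ₁ and θ₂ equations cancels the r² and L² terms:
r = (x₁² − x₂²) / (2[(x₁cos θ₁ + e sin θ₁) − (x₂cos θ₂ + e sin θ₂)]) = 23.0000 → r = 23
L² = (x₁ − r cos θ₁)² + (r sin θ₁ − e)² = 30976.0085 → L = 176.0000 → L = 176
check at θ₃=191°: x = 153.3066 (printed 153.3066) ✓

r = 23, L = 176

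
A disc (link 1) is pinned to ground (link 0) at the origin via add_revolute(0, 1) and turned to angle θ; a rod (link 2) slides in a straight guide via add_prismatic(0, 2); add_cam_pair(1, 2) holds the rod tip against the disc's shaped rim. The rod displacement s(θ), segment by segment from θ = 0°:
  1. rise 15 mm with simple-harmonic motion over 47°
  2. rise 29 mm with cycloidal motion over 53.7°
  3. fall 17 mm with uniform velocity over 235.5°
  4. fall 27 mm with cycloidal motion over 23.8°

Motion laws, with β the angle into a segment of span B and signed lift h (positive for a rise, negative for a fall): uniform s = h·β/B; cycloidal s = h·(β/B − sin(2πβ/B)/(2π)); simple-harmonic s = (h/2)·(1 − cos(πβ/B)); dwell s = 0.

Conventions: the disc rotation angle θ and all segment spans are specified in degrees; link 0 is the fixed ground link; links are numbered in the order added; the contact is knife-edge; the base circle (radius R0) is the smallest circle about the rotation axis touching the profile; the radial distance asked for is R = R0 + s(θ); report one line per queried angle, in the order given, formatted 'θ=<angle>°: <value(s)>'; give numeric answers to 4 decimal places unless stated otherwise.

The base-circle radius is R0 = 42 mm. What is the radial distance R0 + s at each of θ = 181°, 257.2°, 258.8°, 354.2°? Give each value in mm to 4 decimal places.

segment 1 (0° to 47°, simple-harmonic, h = 15) is passed completely: s = 0.0000 + (15) = 15.0000
segment 2 (47° to 100.7°, cycloidal, h = 29) is passed completely: s = 15.0000 + (29) = 44.0000
θ = 181° falls in segment 3 (100.7° to 336.2°, uniform, h = -17): β = 181 − 100.7 = 80.3°, B = 235.5°; Δs = -17·80.3/235.5 = -5.7966; s = 44.0000 − 5.7966 = 38.2034
θ = 257.2° falls in segment 3 (100.7° to 336.2°, uniform, h = -17): β = 257.2 − 100.7 = 156.5°, B = 235.5°; Δs = -17·156.5/235.5 = -11.2972; s = 44.0000 − 11.2972 = 32.7028
θ = 258.8° falls in segment 3 (100.7° to 336.2°, uniform, h = -17): β = 258.8 − 100.7 = 158.1°, B = 235.5°; Δs = -17·158.1/235.5 = -11.4127; s = 44.0000 − 11.4127 = 32.5873
segment 3 (100.7° to 336.2°, uniform, h = -17) is passed completely: s = 44.0000 + (-17) = 27.0000
θ = 354.2° falls in segment 4 (336.2° to 360°, cycloidal, h = -27): β = 354.2 − 336.2 = 18°, B = 23.8°; Δs = -27·(0.7563 − sin(2π·0.7563)/(2π)) = -24.7140; s = 27.0000 − 24.7140 = 2.2860
θ=181°: R = R0 + s = 42 + 38.2034 = 80.2034
θ=257.2°: R = R0 + s = 42 + 32.7028 = 74.7028
θ=258.8°: R = R0 + s = 42 + 32.5873 = 74.5873
θ=354.2°: R = R0 + s = 42 + 2.2860 = 44.2860

θ=181°: 80.2034
θ=257.2°: 74.7028
θ=258.8°: 74.5873
θ=354.2°: 44.2860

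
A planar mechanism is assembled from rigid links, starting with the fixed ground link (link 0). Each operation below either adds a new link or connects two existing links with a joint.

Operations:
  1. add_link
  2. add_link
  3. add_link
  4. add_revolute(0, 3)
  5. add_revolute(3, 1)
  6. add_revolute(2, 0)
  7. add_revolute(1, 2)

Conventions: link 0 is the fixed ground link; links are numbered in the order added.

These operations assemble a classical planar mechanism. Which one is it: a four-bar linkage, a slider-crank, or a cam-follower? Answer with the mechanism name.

links: 4 (incl. ground); joints: 4 revolute, 0 prismatic, 0 higher (cam) pair, forming one closed loop
4 links in a single 4R loop → four-bar linkage

four-bar linkage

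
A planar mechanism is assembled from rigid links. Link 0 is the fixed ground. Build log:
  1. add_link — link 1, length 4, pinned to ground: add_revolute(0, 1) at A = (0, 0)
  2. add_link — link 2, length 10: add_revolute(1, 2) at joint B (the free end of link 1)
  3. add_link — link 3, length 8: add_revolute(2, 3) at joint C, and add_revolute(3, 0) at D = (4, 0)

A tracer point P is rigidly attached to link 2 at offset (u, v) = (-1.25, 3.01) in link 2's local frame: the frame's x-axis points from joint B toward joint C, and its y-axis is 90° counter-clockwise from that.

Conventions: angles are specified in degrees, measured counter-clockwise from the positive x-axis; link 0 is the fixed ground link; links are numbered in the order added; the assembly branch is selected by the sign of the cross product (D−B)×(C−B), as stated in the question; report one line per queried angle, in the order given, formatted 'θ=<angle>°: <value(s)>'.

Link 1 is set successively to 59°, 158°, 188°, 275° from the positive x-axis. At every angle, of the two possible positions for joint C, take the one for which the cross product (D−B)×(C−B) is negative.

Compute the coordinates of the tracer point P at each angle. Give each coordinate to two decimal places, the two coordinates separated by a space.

A=(0,0), D=(4.00,0)
θ=59°: B = A + 4.00·(cos59°, sin59°) = (2.0602, 3.4287)
θ=59°: |BD| = 3.9394
θ=59°: circle(B,10.00) ∩ circle(D,8.00): a=6.5389, h=7.5659
θ=59°:   candidates: C₊=(11.8651,1.4631) cross=29.805; C₋=(-1.3049,-5.9881) cross=-29.805
θ=59°:   branch - wants cross < 0 → take C=(-1.3049,-5.9881) (cross=-29.805)
θ=59°: ex = (C−B)/|BC| = (-0.3365,-0.9417); ey = (0.9417,-0.3365)
θ=59°: P = B + -1.25·ex + 3.01·ey = (5.3152,3.5929)
θ=158°: B = A + 4.00·(cos158°, sin158°) = (-3.7087, 1.4984)
θ=158°: |BD| = 7.8530
θ=158°: circle(B,10.00) ∩ circle(D,8.00): a=6.2186, h=7.8313
θ=158°:   candidates: C₊=(3.8899,7.9992) cross=61.499; C₋=(0.9014,-7.3755) cross=-61.499
θ=158°:   branch - wants cross < 0 → take C=(0.9014,-7.3755) (cross=-61.499)
θ=158°: ex = (C−B)/|BC| = (0.4610,-0.8874); ey = (0.8874,0.4610)
θ=158°: P = B + -1.25·ex + 3.01·ey = (-1.6139,3.9953)
θ=188°: B = A + 4.00·(cos188°, sin188°) = (-3.9611, -0.5567)
θ=188°: |BD| = 7.9805
θ=188°: circle(B,10.00) ∩ circle(D,8.00): a=6.2458, h=7.8096
θ=188°:   candidates: C₊=(1.7247,7.6696) cross=62.325; C₋=(2.8142,-7.9116) cross=-62.325
θ=188°:   branch - wants cross < 0 → take C=(2.8142,-7.9116) (cross=-62.325)
θ=188°: ex = (C−B)/|BC| = (0.6775,-0.7355); ey = (0.7355,0.6775)
θ=188°: P = B + -1.25·ex + 3.01·ey = (-2.5941,2.4020)
θ=275°: B = A + 4.00·(cos275°, sin275°) = (0.3486, -3.9848)
θ=275°: |BD| = 5.4047
θ=275°: circle(B,10.00) ∩ circle(D,8.00): a=6.0328, h=7.9753
θ=275°:   candidates: C₊=(-1.4557,5.8511) cross=43.104; C₋=(10.3043,-4.9250) cross=-43.104
θ=275°:   branch - wants cross < 0 → take C=(10.3043,-4.9250) (cross=-43.104)
θ=275°: ex = (C−B)/|BC| = (0.9956,-0.0940); ey = (0.0940,0.9956)
θ=275°: P = B + -1.25·ex + 3.01·ey = (-0.6128,-0.8706)

θ=59°: 5.32 3.59
θ=158°: -1.61 4.00
θ=188°: -2.59 2.40
θ=275°: -0.61 -0.87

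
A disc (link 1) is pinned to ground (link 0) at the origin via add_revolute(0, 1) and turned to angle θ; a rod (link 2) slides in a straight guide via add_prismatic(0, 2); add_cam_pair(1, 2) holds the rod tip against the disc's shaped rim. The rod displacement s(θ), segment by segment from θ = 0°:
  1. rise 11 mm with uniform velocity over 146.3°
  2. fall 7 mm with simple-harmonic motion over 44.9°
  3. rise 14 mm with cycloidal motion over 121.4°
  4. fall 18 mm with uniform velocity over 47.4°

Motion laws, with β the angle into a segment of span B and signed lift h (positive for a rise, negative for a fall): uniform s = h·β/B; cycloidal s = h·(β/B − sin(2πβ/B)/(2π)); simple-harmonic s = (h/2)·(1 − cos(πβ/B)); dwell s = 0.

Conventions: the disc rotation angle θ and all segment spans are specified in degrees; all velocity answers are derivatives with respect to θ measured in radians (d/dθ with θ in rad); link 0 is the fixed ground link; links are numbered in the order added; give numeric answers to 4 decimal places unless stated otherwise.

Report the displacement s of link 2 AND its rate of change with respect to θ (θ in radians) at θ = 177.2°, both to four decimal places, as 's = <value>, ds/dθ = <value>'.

segment 1 (0° to 146.3°, uniform, h = 11) is passed completely: s = 0.0000 + (11) = 11.0000
θ = 177.2° falls in segment 2 (146.3° to 191.2°, simple-harmonic, h = -7): β = 177.2 − 146.3 = 30.9°, B = 44.9°; Δs = -7/2·(1 − cos(π·0.6882)) = -5.4509; s = 11.0000 − 5.4509 = 5.5491
velocity in seg [146.3°–191.2°] (simple-harmonic), θ in radians: β = 30.9° = 0.5393 rad, B = 44.9° = 0.7837 rad; ds/dθ = (πh/(2B)) sin(πβ/B) = (π·(-7)/(2·0.7837)) sin(π·0.6882) = -11.649428 mm/rad

s = 5.5491, ds/dθ = -11.6494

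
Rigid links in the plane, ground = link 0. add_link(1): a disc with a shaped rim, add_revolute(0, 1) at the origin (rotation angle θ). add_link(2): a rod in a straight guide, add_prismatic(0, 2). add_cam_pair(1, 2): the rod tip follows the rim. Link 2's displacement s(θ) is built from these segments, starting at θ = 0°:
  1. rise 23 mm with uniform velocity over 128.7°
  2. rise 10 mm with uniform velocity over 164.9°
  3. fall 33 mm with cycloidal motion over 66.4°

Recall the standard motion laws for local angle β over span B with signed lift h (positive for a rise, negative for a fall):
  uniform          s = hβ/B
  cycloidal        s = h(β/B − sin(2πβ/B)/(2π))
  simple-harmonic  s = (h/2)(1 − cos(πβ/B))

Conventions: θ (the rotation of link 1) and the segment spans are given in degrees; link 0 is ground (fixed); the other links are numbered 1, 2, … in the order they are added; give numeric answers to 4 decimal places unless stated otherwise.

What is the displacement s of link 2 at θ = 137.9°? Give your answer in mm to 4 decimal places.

segment 1 (0° to 128.7°, uniform, h = 23) is passed completely: s = 0.0000 + (23) = 23.0000
θ = 137.9° falls in segment 2 (128.7° to 293.6°, uniform, h = 10): β = 137.9 − 128.7 = 9.2°, B = 164.9°; Δs = 10·9.2/164.9 = 0.5579; s = 23.0000 + 0.5579 = 23.5579

23.5579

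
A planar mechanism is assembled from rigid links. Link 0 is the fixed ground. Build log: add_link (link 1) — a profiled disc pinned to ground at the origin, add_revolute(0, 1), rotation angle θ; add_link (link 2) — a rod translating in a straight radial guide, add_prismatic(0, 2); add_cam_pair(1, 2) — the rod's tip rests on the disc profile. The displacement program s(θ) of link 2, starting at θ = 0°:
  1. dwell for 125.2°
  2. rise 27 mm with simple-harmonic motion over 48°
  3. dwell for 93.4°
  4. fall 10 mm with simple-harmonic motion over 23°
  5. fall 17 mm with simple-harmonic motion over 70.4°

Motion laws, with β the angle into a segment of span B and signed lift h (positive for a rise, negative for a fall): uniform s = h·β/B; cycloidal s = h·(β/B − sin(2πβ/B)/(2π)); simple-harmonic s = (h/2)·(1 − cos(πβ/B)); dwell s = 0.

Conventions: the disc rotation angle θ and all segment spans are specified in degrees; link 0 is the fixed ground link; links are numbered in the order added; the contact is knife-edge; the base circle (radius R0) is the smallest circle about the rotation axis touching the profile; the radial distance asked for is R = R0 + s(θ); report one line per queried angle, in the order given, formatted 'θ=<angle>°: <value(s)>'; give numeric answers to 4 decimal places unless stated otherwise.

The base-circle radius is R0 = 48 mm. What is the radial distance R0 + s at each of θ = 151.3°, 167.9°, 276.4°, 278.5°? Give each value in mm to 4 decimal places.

seg 1 [0°–125.2°] dwell: s stays 0.0000
seg 2 [125.2°–173.2°] simple-harmonic, h=27: θ=151.3° here. β=26.1, B=48. 27/2·(1 − cos(π·0.5438)) = 15.3497 → s = 15.3497
seg 2 [125.2°–173.2°] simple-harmonic, h=27: θ=167.9° here. β=42.7, B=48. 27/2·(1 − cos(π·0.8896)) = 26.1959 → s = 26.1959
seg 2 [125.2°–173.2°] simple-harmonic, h=27: full span → s += 27 → s = 27.0000
seg 3 [173.2°–266.6°] dwell: s stays 27.0000
seg 4 [266.6°–289.6°] simple-harmonic, h=-10: θ=276.4° here. β=9.8, B=23. -10/2·(1 − cos(π·0.4261)) = -3.8494 → s = 23.1506
seg 4 [266.6°–289.6°] simple-harmonic, h=-10: θ=278.5° here. β=11.9, B=23. -10/2·(1 − cos(π·0.5174)) = -5.2730 → s = 21.7270
θ=151.3°: R = R0 + s = 48 + 15.3497 = 63.3497
θ=167.9°: R = R0 + s = 48 + 26.1959 = 74.1959
θ=276.4°: R = R0 + s = 48 + 23.1506 = 71.1506
θ=278.5°: R = R0 + s = 48 + 21.7270 = 69.7270

θ=151.3°: 63.3497
θ=167.9°: 74.1959
θ=276.4°: 71.1506
θ=278.5°: 69.7270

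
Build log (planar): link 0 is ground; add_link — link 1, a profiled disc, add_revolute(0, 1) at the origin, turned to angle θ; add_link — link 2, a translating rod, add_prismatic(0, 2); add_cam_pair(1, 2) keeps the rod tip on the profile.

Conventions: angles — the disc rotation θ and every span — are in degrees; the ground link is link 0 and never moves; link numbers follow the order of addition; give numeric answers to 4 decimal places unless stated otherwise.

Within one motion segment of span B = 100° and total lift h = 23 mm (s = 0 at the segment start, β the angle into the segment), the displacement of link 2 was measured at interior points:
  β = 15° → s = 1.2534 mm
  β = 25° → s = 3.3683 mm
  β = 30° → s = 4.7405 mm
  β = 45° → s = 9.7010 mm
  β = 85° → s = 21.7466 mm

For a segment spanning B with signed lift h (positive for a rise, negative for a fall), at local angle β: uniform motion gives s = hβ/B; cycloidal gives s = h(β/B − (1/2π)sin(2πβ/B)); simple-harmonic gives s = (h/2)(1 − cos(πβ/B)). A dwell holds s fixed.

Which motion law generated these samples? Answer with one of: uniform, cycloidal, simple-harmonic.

candidates at β/B = r: uniform s = h·r (linear in β); cycloidal s = h·(r − sin(2πr)/(2π)); simple-harmonic s = (h/2)(1 − cos(πr))
β=15°: printed 1.2534 | uniform 3.4500, cycloidal 0.4885, simple-harmonic 1.2534
β=25°: printed 3.3683 | uniform 5.7500, cycloidal 2.0894, simple-harmonic 3.3683
β=30°: printed 4.7405 | uniform 6.9000, cycloidal 3.4186, simple-harmonic 4.7405
β=45°: printed 9.7010 | uniform 10.3500, cycloidal 9.2188, simple-harmonic 9.7010
β=85°: printed 21.7466 | uniform 19.5500, cycloidal 22.5115, simple-harmonic 21.7466
only one law matches every sample → simple-harmonic

simple-harmonic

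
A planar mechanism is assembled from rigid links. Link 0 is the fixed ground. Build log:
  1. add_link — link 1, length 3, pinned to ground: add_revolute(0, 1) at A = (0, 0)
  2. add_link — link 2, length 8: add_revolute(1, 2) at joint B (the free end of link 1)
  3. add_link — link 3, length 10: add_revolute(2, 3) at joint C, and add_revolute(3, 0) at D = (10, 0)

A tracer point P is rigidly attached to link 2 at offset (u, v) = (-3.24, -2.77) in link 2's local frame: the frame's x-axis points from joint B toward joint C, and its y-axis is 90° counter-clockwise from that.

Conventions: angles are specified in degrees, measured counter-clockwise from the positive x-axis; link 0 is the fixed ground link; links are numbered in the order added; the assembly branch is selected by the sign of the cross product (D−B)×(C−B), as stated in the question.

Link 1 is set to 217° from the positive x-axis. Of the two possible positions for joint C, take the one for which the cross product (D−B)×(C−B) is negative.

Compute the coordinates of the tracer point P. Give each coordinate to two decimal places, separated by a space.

A=(0,0), D=(10.00,0)
B = A + 3.00·(cos217°, sin217°) = (-2.3959, -1.8054)
|BD| = 12.5267
circle(B,8.00) ∩ circle(D,10.00): a=4.8264, h=6.3801
  candidates: C₊=(1.4606,5.2037) cross=79.922; C₋=(3.2997,-7.4233) cross=-79.922
  branch - wants cross < 0 → take C=(3.2997,-7.4233) (cross=-79.922)
ex = (C−B)/|BC| = (0.7119,-0.7022); ey = (0.7022,0.7119)
P = B + -3.24·ex + -2.77·ey = (-6.6478,-1.5023)

-6.65 -1.50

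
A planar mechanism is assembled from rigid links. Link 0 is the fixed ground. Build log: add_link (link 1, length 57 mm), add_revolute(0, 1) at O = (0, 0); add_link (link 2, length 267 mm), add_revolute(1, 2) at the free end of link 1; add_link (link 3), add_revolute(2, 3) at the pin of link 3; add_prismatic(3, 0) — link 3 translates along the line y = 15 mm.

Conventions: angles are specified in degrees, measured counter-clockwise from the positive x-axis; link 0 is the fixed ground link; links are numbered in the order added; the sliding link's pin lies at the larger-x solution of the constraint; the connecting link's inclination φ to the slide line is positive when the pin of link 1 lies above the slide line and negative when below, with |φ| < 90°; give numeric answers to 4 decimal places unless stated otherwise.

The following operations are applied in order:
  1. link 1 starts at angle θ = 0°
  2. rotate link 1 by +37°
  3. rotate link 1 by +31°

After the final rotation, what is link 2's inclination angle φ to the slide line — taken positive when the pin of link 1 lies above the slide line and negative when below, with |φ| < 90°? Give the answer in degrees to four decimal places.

geometry: r = 57 mm, L = 267 mm, e = 15 mm; θ starts at 0°
rotate link 1 by +37°: θ ← 0° +37° = 37°
rotate link 1 by +31°: θ ← 37° +31° = 68°
h = r sin θ − e = 52.849480 − 15 = 37.849480
sin φ = h / L = 37.849480 / 267 = 0.14175835
φ = arcsin(0.14175835) = 8.149607°

8.1496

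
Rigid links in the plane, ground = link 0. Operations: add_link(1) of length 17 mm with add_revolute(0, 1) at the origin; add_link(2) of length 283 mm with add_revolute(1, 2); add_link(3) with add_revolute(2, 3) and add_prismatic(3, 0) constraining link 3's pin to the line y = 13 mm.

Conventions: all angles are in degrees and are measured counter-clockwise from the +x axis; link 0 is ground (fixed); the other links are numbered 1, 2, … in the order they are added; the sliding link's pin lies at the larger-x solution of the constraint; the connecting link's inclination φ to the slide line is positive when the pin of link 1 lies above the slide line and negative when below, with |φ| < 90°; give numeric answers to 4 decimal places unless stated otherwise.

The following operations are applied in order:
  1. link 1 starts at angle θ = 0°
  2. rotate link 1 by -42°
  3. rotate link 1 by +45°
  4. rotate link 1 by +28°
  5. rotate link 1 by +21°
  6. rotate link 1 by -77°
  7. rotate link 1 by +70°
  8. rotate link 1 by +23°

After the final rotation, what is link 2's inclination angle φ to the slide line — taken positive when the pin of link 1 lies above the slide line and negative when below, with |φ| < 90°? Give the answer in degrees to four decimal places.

geometry: r = 17 mm, L = 283 mm, e = 13 mm; θ starts at 0°
rotate link 1 by -42°: θ ← 0° -42° = -42°
rotate link 1 by +45°: θ ← -42° +45° = 3°
rotate link 1 by +28°: θ ← 3° +28° = 31°
rotate link 1 by +21°: θ ← 31° +21° = 52°
rotate link 1 by -77°: θ ← 52° -77° = -25°
rotate link 1 by +70°: θ ← -25° +70° = 45°
rotate link 1 by +23°: θ ← 45° +23° = 68°
h = r sin θ − e = 15.762126 − 13 = 2.762126
sin φ = h / L = 2.762126 / 283 = 0.00976016
φ = arcsin(0.00976016) = 0.559225°

0.5592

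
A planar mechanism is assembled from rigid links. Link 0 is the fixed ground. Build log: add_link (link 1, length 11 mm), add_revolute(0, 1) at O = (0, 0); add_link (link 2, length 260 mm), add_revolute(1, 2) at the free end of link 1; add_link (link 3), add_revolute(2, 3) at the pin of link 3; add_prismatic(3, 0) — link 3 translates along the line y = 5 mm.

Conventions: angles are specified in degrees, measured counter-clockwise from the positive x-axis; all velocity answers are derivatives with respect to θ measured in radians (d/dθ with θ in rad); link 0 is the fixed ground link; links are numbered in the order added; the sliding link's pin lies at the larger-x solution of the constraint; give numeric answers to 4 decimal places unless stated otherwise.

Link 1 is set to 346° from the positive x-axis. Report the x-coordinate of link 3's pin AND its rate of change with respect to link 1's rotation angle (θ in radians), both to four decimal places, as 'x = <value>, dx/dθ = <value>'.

geometry: r = 11 mm, L = 260 mm, e = 5 mm
crank pin P = (r cos θ, r sin θ) = (10.673253, -2.661141)
h = r sin θ − e = -2.661141 − 5 = -7.661141
x = r cos θ + √(L² − h²) = 10.673253 + 259.887104 = 270.560357
dx/dθ = −r sin θ − h·r cos θ/√(L² − h²) (θ in radians; h = -7.661141) = 2.975775

x = 270.5604, dx/dθ = 2.9758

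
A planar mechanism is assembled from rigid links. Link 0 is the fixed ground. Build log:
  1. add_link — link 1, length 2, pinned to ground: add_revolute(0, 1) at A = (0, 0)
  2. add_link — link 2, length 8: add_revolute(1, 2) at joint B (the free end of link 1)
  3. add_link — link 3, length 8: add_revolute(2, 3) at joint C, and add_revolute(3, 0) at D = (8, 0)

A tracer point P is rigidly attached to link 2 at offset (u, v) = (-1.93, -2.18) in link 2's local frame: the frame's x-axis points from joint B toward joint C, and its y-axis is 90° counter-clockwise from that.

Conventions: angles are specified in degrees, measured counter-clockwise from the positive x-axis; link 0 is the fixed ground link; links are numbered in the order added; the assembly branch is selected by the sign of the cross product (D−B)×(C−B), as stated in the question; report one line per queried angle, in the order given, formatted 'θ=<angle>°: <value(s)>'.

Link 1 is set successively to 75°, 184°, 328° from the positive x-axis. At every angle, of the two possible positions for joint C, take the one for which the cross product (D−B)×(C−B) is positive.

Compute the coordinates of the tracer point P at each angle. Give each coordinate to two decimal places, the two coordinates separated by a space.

A=(0,0), D=(8.00,0)
θ=75°: B = A + 2.00·(cos75°, sin75°) = (0.5176, 1.9319)
θ=75°: |BD| = 7.7277
θ=75°: circle(B,8.00) ∩ circle(D,8.00): a=3.8639, h=7.0050
θ=75°:   candidates: C₊=(6.0100,7.7485) cross=54.133; C₋=(2.5076,-5.8167) cross=-54.133
θ=75°:   branch + wants cross > 0 → take C=(6.0100,7.7485) (cross=54.133)
θ=75°: ex = (C−B)/|BC| = (0.6865,0.7271); ey = (-0.7271,0.6865)
θ=75°: P = B + -1.93·ex + -2.18·ey = (0.7777,-0.9681)
θ=184°: B = A + 2.00·(cos184°, sin184°) = (-1.9951, -0.1395)
θ=184°: |BD| = 9.9961
θ=184°: circle(B,8.00) ∩ circle(D,8.00): a=4.9981, h=6.2466
θ=184°:   candidates: C₊=(2.9153,6.1762) cross=62.441; C₋=(3.0896,-6.3157) cross=-62.441
θ=184°:   branch + wants cross > 0 → take C=(2.9153,6.1762) (cross=62.441)
θ=184°: ex = (C−B)/|BC| = (0.6138,0.7895); ey = (-0.7895,0.6138)
θ=184°: P = B + -1.93·ex + -2.18·ey = (-1.4587,-3.0013)
θ=328°: B = A + 2.00·(cos328°, sin328°) = (1.6961, -1.0598)
θ=328°: |BD| = 6.3924
θ=328°: circle(B,8.00) ∩ circle(D,8.00): a=3.1962, h=7.3338
θ=328°:   candidates: C₊=(3.6321,6.7024) cross=46.880; C₋=(6.0640,-7.7622) cross=-46.880
θ=328°:   branch + wants cross > 0 → take C=(3.6321,6.7024) (cross=46.880)
θ=328°: ex = (C−B)/|BC| = (0.2420,0.9703); ey = (-0.9703,0.2420)
θ=328°: P = B + -1.93·ex + -2.18·ey = (3.3442,-3.4600)

θ=75°: 0.78 -0.97
θ=184°: -1.46 -3.00
θ=328°: 3.34 -3.46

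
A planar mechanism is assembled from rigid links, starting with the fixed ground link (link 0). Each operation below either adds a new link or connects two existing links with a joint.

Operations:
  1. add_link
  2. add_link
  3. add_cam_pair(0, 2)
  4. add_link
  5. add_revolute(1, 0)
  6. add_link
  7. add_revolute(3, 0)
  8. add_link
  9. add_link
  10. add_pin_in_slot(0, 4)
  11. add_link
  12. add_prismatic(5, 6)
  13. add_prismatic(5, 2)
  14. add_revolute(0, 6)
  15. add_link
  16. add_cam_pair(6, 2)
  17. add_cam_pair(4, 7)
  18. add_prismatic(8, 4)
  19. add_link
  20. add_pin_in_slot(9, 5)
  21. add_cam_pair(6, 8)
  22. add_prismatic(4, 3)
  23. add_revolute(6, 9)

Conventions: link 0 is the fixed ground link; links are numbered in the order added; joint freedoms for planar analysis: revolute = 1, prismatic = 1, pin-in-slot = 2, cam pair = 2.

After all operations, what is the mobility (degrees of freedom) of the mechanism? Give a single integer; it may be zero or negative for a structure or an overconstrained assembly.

(L,J1,J2)=(1,0,0); link0 fixed
link1: (2,0,0)
link2: (3,0,0)
C 0-2 [J2]: (3,0,1)
link3: (4,0,1)
R 1-0 [J1]: (4,1,1)
link4: (5,1,1)
R 3-0 [J1]: (5,2,1)
link5: (6,2,1)
link6: (7,2,1)
PS 0-4 [J2]: (7,2,2)
link7: (8,2,2)
P 5-6 [J1]: (8,3,2)
P 5-2 [J1]: (8,4,2)
R 0-6 [J1]: (8,5,2)
link8: (9,5,2)
C 6-2 [J2]: (9,5,3)
C 4-7 [J2]: (9,5,4)
P 8-4 [J1]: (9,6,4)
link9: (10,6,4)
PS 9-5 [J2]: (10,6,5)
C 6-8 [J2]: (10,6,6)
P 4-3 [J1]: (10,7,6)
R 6-9 [J1]: (10,8,6)
Grübler: 3·9 − 2·8 − 6 = 5

M = 5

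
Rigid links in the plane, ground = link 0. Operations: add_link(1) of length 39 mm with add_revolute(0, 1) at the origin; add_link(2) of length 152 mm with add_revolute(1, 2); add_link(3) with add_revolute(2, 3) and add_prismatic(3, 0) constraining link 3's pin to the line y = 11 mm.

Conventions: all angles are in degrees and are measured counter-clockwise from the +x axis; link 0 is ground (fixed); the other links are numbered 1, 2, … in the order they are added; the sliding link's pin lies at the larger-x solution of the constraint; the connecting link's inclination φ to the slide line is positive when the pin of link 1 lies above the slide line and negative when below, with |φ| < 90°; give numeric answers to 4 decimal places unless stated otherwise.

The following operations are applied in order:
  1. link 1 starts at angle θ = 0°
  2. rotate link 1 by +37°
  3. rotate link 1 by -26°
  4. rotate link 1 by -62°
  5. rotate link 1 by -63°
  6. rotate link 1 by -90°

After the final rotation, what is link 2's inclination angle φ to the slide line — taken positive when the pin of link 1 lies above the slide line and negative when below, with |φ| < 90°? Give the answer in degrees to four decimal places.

geometry: r = 39 mm, L = 152 mm, e = 11 mm; θ starts at 0°
rotate link 1 by +37°: θ ← 0° +37° = 37°
rotate link 1 by -26°: θ ← 37° -26° = 11°
rotate link 1 by -62°: θ ← 11° -62° = -51°
rotate link 1 by -63°: θ ← -51° -63° = -114°
rotate link 1 by -90°: θ ← -114° -90° = -204°
h = r sin θ − e = 15.862729 − 11 = 4.862729
sin φ = h / L = 4.862729 / 152 = 0.03199164
φ = arcsin(0.03199164) = 1.833299°

1.8333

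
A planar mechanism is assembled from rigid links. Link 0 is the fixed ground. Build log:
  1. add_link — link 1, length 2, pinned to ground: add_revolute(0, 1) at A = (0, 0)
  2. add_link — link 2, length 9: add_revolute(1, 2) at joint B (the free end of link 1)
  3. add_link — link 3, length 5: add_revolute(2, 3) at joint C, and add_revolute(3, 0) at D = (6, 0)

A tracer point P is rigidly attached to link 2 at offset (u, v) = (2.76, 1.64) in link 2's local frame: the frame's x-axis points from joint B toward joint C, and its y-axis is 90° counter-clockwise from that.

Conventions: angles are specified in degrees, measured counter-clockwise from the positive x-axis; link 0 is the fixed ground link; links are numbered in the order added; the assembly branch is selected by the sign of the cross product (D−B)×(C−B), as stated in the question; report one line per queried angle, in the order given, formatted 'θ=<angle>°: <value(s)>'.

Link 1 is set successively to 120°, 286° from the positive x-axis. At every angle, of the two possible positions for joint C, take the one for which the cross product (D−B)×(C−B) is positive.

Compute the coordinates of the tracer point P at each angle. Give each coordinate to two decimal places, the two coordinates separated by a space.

A=(0,0), D=(6.00,0)
θ=120°: B = A + 2.00·(cos120°, sin120°) = (-1.0000, 1.7321)
θ=120°: |BD| = 7.2111
θ=120°: circle(B,9.00) ∩ circle(D,5.00): a=7.4885, h=4.9923
θ=120°:   candidates: C₊=(7.4683,4.7795) cross=36.000; C₋=(5.0701,-4.9128) cross=-36.000
θ=120°:   branch + wants cross > 0 → take C=(7.4683,4.7795) (cross=36.000)
θ=120°: ex = (C−B)/|BC| = (0.9409,0.3386); ey = (-0.3386,0.9409)
θ=120°: P = B + 2.76·ex + 1.64·ey = (1.0416,4.2097)
θ=286°: B = A + 2.00·(cos286°, sin286°) = (0.5513, -1.9225)
θ=286°: |BD| = 5.7779
θ=286°: circle(B,9.00) ∩ circle(D,5.00): a=7.7350, h=4.6011
θ=286°:   candidates: C₊=(6.3146,4.9901) cross=26.585; C₋=(9.3765,-3.6877) cross=-26.585
θ=286°:   branch + wants cross > 0 → take C=(6.3146,4.9901) (cross=26.585)
θ=286°: ex = (C−B)/|BC| = (0.6404,0.7681); ey = (-0.7681,0.6404)
θ=286°: P = B + 2.76·ex + 1.64·ey = (1.0591,1.2475)

θ=120°: 1.04 4.21
θ=286°: 1.06 1.25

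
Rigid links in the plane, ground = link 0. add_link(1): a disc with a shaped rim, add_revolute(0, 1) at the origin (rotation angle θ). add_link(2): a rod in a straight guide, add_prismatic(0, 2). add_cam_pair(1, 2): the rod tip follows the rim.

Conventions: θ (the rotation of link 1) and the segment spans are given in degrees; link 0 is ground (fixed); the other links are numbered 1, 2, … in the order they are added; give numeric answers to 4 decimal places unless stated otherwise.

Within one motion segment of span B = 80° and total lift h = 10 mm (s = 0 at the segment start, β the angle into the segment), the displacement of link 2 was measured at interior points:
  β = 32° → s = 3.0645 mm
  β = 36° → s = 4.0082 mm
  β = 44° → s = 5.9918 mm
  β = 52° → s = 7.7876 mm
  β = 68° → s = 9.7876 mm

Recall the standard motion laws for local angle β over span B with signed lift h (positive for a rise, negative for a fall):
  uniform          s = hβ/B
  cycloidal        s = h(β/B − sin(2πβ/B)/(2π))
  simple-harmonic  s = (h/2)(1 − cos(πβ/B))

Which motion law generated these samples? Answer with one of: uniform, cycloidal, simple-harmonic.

candidates at β/B = r: uniform s = h·r (linear in β); cycloidal s = h·(r − sin(2πr)/(2π)); simple-harmonic s = (h/2)(1 − cos(πr))
β=32°: printed 3.0645 | uniform 4.0000, cycloidal 3.0645, simple-harmonic 3.4549
β=36°: printed 4.0082 | uniform 4.5000, cycloidal 4.0082, simple-harmonic 4.2178
β=44°: printed 5.9918 | uniform 5.5000, cycloidal 5.9918, simple-harmonic 5.7822
β=52°: printed 7.7876 | uniform 6.5000, cycloidal 7.7876, simple-harmonic 7.2700
β=68°: printed 9.7876 | uniform 8.5000, cycloidal 9.7876, simple-harmonic 9.4550
only one law matches every sample → cycloidal

cycloidal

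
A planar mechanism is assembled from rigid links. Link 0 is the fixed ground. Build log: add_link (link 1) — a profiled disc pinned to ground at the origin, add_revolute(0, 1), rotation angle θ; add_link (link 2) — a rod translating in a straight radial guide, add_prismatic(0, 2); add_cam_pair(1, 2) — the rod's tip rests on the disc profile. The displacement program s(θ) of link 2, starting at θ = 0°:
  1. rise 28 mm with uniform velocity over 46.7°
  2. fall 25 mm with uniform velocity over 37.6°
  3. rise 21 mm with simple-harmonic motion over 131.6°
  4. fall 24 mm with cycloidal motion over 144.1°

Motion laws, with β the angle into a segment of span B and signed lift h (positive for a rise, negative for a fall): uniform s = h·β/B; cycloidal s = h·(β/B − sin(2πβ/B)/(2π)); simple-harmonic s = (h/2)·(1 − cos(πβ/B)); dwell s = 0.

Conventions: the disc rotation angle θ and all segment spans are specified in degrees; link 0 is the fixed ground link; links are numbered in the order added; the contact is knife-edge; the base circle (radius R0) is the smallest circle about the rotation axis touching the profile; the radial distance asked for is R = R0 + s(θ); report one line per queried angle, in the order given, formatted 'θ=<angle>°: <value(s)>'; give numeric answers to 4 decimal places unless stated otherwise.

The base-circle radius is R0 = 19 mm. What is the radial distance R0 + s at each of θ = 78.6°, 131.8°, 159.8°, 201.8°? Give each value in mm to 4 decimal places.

seg 1 [0°–46.7°] uniform, h=28: full span → s += 28 → s = 28.0000
seg 2 [46.7°–84.3°] uniform, h=-25: θ=78.6° here. β=31.9, B=37.6. -25·31.9/37.6 = -21.2101 → s = 6.7899
seg 2 [46.7°–84.3°] uniform, h=-25: full span → s += -25 → s = 3.0000
seg 3 [84.3°–215.9°] simple-harmonic, h=21: θ=131.8° here. β=47.5, B=131.6. 21/2·(1 − cos(π·0.3609)) = 6.0575 → s = 9.0575
seg 3 [84.3°–215.9°] simple-harmonic, h=21: θ=159.8° here. β=75.5, B=131.6. 21/2·(1 − cos(π·0.5737)) = 12.9097 → s = 15.9097
seg 3 [84.3°–215.9°] simple-harmonic, h=21: θ=201.8° here. β=117.5, B=131.6. 21/2·(1 − cos(π·0.8929)) = 20.4108 → s = 23.4108
θ=78.6°: R = R0 + s = 19 + 6.7899 = 25.7899
θ=131.8°: R = R0 + s = 19 + 9.0575 = 28.0575
θ=159.8°: R = R0 + s = 19 + 15.9097 = 34.9097
θ=201.8°: R = R0 + s = 19 + 23.4108 = 42.4108

θ=78.6°: 25.7899
θ=131.8°: 28.0575
θ=159.8°: 34.9097
θ=201.8°: 42.4108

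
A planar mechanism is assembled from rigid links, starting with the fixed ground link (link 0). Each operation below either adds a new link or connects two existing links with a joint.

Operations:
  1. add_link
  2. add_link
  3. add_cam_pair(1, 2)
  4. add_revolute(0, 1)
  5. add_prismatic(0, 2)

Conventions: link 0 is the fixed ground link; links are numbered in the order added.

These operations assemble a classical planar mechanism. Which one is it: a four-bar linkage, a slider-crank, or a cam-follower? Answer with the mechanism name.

links: 3 (incl. ground); joints: 1 revolute, 1 prismatic, 1 higher (cam) pair, forming one closed loop
3 links, revolute + prismatic + higher pair in one loop → cam-follower

cam-follower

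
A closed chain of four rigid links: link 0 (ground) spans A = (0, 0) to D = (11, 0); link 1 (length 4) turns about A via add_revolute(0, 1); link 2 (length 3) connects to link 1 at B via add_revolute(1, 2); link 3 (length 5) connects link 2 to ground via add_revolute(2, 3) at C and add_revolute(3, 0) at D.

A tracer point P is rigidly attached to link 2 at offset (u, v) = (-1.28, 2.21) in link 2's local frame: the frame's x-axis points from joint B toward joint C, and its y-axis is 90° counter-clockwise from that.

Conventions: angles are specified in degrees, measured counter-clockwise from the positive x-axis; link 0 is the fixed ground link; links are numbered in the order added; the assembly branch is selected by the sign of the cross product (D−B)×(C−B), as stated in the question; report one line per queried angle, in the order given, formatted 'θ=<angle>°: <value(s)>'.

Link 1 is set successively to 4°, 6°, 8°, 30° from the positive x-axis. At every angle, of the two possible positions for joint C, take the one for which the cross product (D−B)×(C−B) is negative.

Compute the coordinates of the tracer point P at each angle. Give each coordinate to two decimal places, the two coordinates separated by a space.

A=(0,0), D=(11.00,0)
θ=4°: B = A + 4.00·(cos4°, sin4°) = (3.9903, 0.2790)
θ=4°: |BD| = 7.0153
θ=4°: circle(B,3.00) ∩ circle(D,5.00): a=2.3673, h=1.8428
θ=4°:   candidates: C₊=(6.4290,2.0262) cross=12.928; C₋=(6.2824,-1.6565) cross=-12.928
θ=4°:   branch - wants cross < 0 → take C=(6.2824,-1.6565) (cross=-12.928)
θ=4°: ex = (C−B)/|BC| = (0.7640,-0.6452); ey = (0.6452,0.7640)
θ=4°: P = B + -1.28·ex + 2.21·ey = (4.4381,2.7934)
θ=6°: B = A + 4.00·(cos6°, sin6°) = (3.9781, 0.4181)
θ=6°: |BD| = 7.0343
θ=6°: circle(B,3.00) ∩ circle(D,5.00): a=2.3799, h=1.8265
θ=6°:   candidates: C₊=(6.4623,2.0999) cross=12.848; C₋=(6.2452,-1.5466) cross=-12.848
θ=6°:   branch - wants cross < 0 → take C=(6.2452,-1.5466) (cross=-12.848)
θ=6°: ex = (C−B)/|BC| = (0.7557,-0.6549); ey = (0.6549,0.7557)
θ=6°: P = B + -1.28·ex + 2.21·ey = (4.4581,2.9265)
θ=8°: B = A + 4.00·(cos8°, sin8°) = (3.9611, 0.5567)
θ=8°: |BD| = 7.0609
θ=8°: circle(B,3.00) ∩ circle(D,5.00): a=2.3975, h=1.8034
θ=8°:   candidates: C₊=(6.4932,2.1654) cross=12.734; C₋=(6.2089,-1.4301) cross=-12.734
θ=8°:   branch - wants cross < 0 → take C=(6.2089,-1.4301) (cross=-12.734)
θ=8°: ex = (C−B)/|BC| = (0.7493,-0.6623); ey = (0.6623,0.7493)
θ=8°: P = B + -1.28·ex + 2.21·ey = (4.4656,3.0603)
θ=30°: B = A + 4.00·(cos30°, sin30°) = (3.4641, 2.0000)
θ=30°: |BD| = 7.7968
θ=30°: circle(B,3.00) ∩ circle(D,5.00): a=2.8723, h=0.8659
θ=30°:   candidates: C₊=(6.4624,2.1001) cross=6.751; C₋=(6.0182,0.4263) cross=-6.751
θ=30°:   branch - wants cross < 0 → take C=(6.0182,0.4263) (cross=-6.751)
θ=30°: ex = (C−B)/|BC| = (0.8514,-0.5246); ey = (0.5246,0.8514)
θ=30°: P = B + -1.28·ex + 2.21·ey = (3.5336,4.5530)

θ=4°: 4.44 2.79
θ=6°: 4.46 2.93
θ=8°: 4.47 3.06
θ=30°: 3.53 4.55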